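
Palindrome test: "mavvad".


Word: "mavvad"
Reversed: "davvam"
Forward == Backward? mavvad != davvam
Palindrome = No


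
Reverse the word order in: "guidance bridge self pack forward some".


Original: "guidance bridge self pack forward some"
Words (1..n): guidance | bridge | self | pack | forward | some
Reversed (n..1): some | forward | pack | self | bridge | guidance
Result = "some forward pack self bridge guidance"


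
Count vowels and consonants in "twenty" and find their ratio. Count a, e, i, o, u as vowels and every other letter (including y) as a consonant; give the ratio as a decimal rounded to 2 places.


Word: "twenty"
Vowels (a,e,i,o,u): 1
Consonants: 5
Ratio = 1/5
= 0.20


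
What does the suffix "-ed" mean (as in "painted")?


Suffix: -ed
As in: painted -> paint + -ed
Meaning = past tense


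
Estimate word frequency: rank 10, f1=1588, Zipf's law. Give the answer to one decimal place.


Zipf's law: f(r) = f(1) / r
f(1) = 1588
f(10) = 1588 / 10
= 158.8 occurrences


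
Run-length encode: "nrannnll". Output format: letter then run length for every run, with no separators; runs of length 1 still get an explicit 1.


String: "nrannnll"
Scanning for consecutive runs:
  'n' x 1
  'r' x 1
  'a' x 1
  'n' x 3
  'l' x 2
RLE = "n1r1a1n3l2"


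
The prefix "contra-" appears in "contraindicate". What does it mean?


Prefix: contra-
As in: contraindicate -> contra- + indicate
Meaning = against


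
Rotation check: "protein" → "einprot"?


Word: "protein", Candidate: "einprot"
Method: check if candidate is substring of word+word
"proteinprotein" contains "einprot"? Yes
Is rotation = Yes


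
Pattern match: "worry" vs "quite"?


Pattern of "worry": [0, 1, 2, 2, 3]
Pattern of "quite": [0, 1, 2, 3, 4]
Patterns do not match
Same pattern = No


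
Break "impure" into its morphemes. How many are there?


Word: "impure"
Morphemes: im- | pure
Each morpheme carries meaning
= 2 morphemes


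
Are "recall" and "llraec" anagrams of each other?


Word 1: "recall" → sorted: acellr
Word 2: "llraec" → sorted: acellr
Same letters? acellr == acellr
Anagram = Yes


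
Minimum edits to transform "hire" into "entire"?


Word 1: "hire" (length 4)
Word 2: "entire" (length 6)
One optimal edit sequence (insert/delete/substitute each cost 1):
  1. insert 'e'  (+1)
  2. insert 'n'  (+1)
  3. substitute 'h' -> 't'  (+1)
  4. keep 'i'
  5. keep 'r'
  6. keep 'e'
Total edit operations: 3
Edit distance = 3


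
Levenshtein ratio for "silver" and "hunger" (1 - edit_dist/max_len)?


Word 1: "silver" (length 6)
Word 2: "hunger" (length 6)
One optimal edit sequence:
  1. substitute 's' -> 'h'  (+1)
  2. substitute 'i' -> 'u'  (+1)
  3. substitute 'l' -> 'n'  (+1)
  4. substitute 'v' -> 'g'  (+1)
  5. keep 'e'
  6. keep 'r'
Edit distance = 4
Max length = max(6, 6) = 6
Similarity = 1 - 4/6
= 0.3333


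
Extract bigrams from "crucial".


Word: "crucial" (length 7)
Number of bigrams = 7 - 2 + 1 = 6
  Position 0: "cr"
  Position 1: "ru"
  Position 2: "uc"
  Position 3: "ci"
  Position 4: "ia"
  Position 5: "al"
Bigrams = "cr", "ru", "uc", "ci", "ia", "al"


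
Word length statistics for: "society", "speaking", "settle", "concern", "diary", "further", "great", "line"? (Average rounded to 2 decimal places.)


Lengths: "society"=7, "speaking"=8, "settle"=6, "concern"=7, "diary"=5, "further"=7, "great"=5, "line"=4
Sum = 49, Count = 8
Average = 49/8 = 6.13
= avg=6.13, min=4, max=8


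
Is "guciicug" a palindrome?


Word: "guciicug"
Reversed: "guciicug"
Forward == Backward? guciicug == guciicug
Palindrome = Yes


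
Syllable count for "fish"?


Word: "fish"
Syllable breakdown: fish
Counting: 1 part
= 1 syllable


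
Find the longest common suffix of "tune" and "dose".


Word 1: "tune"
Word 2: "dose"
Comparing from end:
  Pos -1: 'e' == 'e'
  Pos -2: 'n' != 's' (stop)
LCS = "e" (length 1)


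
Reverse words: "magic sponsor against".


Original: "magic sponsor against"
Words (1..n): magic | sponsor | against
Reversed (n..1): against | sponsor | magic
Result = "against sponsor magic"


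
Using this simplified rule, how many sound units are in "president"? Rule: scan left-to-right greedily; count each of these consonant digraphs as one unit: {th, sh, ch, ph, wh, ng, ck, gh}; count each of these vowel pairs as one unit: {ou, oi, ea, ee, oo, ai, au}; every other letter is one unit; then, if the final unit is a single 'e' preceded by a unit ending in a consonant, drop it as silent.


Word: "president" (9 letters)
Left-to-right scan:
  [1] 'p' (letter)
  [2] 'r' (letter)
  [3] 'e' (letter)
  [4] 's' (letter)
  [5] 'i' (letter)
  [6] 'd' (letter)
  [7] 'e' (letter)
  [8] 'n' (letter)
  [9] 't' (letter)
Units from scan: 9
Sound units = 9 units


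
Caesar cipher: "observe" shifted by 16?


Word: "observe"
Shift: 16
Each letter → (letter + shift) mod 26:
  'o' (14) + 16 = 4 → 'e'
  'b' (1) + 16 = 17 → 'r'
  's' (18) + 16 = 8 → 'i'
  'e' (4) + 16 = 20 → 'u'
  'r' (17) + 16 = 7 → 'h'
  'v' (21) + 16 = 11 → 'l'
  'e' (4) + 16 = 20 → 'u'
Result = "eriuhlu"


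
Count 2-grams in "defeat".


Word: "defeat" (length 6)
Number of 2-grams = length - 2 + 1 = 6 - 2 + 1
= 5


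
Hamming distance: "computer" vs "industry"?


Comparing character by character (same length = 8):
  Pos 0: 'c' vs 'i' !=
  Pos 1: 'o' vs 'n' !=
  Pos 2: 'm' vs 'd' !=
  Pos 3: 'p' vs 'u' !=
  Pos 4: 'u' vs 's' !=
  Pos 5: 't' vs 't' =
  Pos 6: 'e' vs 'r' !=
  Pos 7: 'r' vs 'y' !=
Hamming distance = 7


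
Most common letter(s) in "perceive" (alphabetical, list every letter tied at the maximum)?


Word: "perceive"
Letter counts:
  'c': 1
  'e': 3
  'i': 1
  'p': 1
  'r': 1
  'v': 1
Maximum count = 3
Most frequent = 'e' (3 times each)


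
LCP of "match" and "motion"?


Word 1: "match"
Word 2: "motion"
Comparing from start:
  Pos 0: 'm' == 'm'
  Pos 1: 'a' != 'o' (stop)
LCP = "m" (length 1)


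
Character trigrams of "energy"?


Word: "energy" (length 6)
Number of trigrams = 6 - 3 + 1 = 4
  Position 0: "ene"
  Position 1: "ner"
  Position 2: "erg"
  Position 3: "rgy"
Trigrams = "ene", "ner", "erg", "rgy"


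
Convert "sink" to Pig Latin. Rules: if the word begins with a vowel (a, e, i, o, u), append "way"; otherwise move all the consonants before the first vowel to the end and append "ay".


Word: "sink"
Starts with consonant(s) → move to end, add 'ay'
Consonant cluster: "s"
Pig Latin = "inksay"


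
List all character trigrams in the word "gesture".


Word: "gesture" (length 7)
Number of trigrams = 7 - 3 + 1 = 5
  Position 0: "ges"
  Position 1: "est"
  Position 2: "stu"
  Position 3: "tur"
  Position 4: "ure"
Trigrams = "ges", "est", "stu", "tur", "ure"


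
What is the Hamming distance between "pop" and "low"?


Comparing character by character (same length = 3):
  Pos 0: 'p' vs 'l' !=
  Pos 1: 'o' vs 'o' =
  Pos 2: 'p' vs 'w' !=
Hamming distance = 2


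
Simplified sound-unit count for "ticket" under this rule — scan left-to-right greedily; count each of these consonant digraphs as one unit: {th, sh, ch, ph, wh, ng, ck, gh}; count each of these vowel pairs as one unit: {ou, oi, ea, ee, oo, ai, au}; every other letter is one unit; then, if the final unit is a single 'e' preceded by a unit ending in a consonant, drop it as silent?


Word: "ticket" (6 letters)
Left-to-right scan:
  1. 't' (letter)
  2. 'i' (letter)
  3. 'ck' (digraph)
  4. 'e' (letter)
  5. 't' (letter)
Units from scan: 5
Sound units = 5 units


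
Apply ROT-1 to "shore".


Word: "shore"
Shift: 1
Each letter → (letter + shift) mod 26:
  's' (18) + 1 = 19 → 't'
  'h' (7) + 1 = 8 → 'i'
  'o' (14) + 1 = 15 → 'p'
  'r' (17) + 1 = 18 → 's'
  'e' (4) + 1 = 5 → 'f'
Result = "tipsf"


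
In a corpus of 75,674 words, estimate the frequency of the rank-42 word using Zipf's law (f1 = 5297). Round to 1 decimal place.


Zipf's law: f(r) = f(1) / r
f(1) = 5297
f(42) = 5297 / 42
= 126.1 occurrences


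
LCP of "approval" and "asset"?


Word 1: "approval"
Word 2: "asset"
Comparing from start:
  Pos 0: 'a' == 'a'
  Pos 1: 'p' != 's' (stop)
LCP = "a" (length 1)


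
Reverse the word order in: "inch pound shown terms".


Original: "inch pound shown terms"
Words (1..n): inch | pound | shown | terms
Reversed (n..1): terms | shown | pound | inch
Result = "terms shown pound inch"


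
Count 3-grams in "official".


Word: "official" (length 8)
Number of 3-grams = length - 3 + 1 = 8 - 3 + 1
= 6


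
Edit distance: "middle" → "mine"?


Word 1: "middle" (length 6)
Word 2: "mine" (length 4)
One optimal edit sequence (insert/delete/substitute each cost 1):
  1. keep 'm'
  2. keep 'i'
  3. delete 'd'  (+1)
  4. delete 'd'  (+1)
  5. substitute 'l' -> 'n'  (+1)
  6. keep 'e'
Total edit operations: 3
Edit distance = 3


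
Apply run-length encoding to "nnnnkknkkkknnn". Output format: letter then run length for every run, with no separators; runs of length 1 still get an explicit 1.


String: "nnnnkknkkkknnn"
Scanning for consecutive runs:
  'n' x 4
  'k' x 2
  'n' x 1
  'k' x 4
  'n' x 3
RLE = "n4k2n1k4n3"


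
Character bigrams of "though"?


Word: "though" (length 6)
Number of bigrams = 6 - 2 + 1 = 5
  Position 0: "th"
  Position 1: "ho"
  Position 2: "ou"
  Position 3: "ug"
  Position 4: "gh"
Bigrams = "th", "ho", "ou", "ug", "gh"


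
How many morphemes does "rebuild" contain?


Word: "rebuild"
Morphemes: re- | build
Each morpheme carries meaning
= 2 morphemes


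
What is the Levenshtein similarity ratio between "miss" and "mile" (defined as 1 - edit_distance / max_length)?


Word 1: "miss" (length 4)
Word 2: "mile" (length 4)
One optimal edit sequence:
  1. keep 'm'
  2. keep 'i'
  3. substitute 's' -> 'l'  (+1)
  4. substitute 's' -> 'e'  (+1)
Edit distance = 2
Max length = max(4, 4) = 4
Similarity = 1 - 2/4
= 0.5000


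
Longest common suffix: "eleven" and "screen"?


Word 1: "eleven"
Word 2: "screen"
Comparing from end:
  Pos -1: 'n' == 'n'
  Pos -2: 'e' == 'e'
  Pos -3: 'v' != 'e' (stop)
LCS = "en" (length 2)


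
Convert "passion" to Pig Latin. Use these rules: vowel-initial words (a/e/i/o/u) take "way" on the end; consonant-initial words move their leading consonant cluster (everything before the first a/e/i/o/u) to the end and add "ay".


Word: "passion"
Starts with consonant(s) → move to end, add 'ay'
Consonant cluster: "p"
Pig Latin = "assionpay"


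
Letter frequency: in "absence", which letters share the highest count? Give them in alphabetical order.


Word: "absence"
Letter counts:
  'a': 1
  'b': 1
  'c': 1
  'e': 2
  'n': 1
  's': 1
Maximum count = 2
Most frequent = 'e' (2 times each)


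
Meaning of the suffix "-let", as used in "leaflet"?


Suffix: -let
As in: leaflet -> leaf + -let
Meaning = small


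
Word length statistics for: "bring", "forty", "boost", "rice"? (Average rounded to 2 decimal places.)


Lengths: "bring"=5, "forty"=5, "boost"=5, "rice"=4
Sum = 19, Count = 4
Average = 19/4 = 4.75
= avg=4.75, min=4, max=5


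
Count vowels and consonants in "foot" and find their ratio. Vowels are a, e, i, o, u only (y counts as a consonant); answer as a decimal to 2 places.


Word: "foot"
Vowels (a,e,i,o,u): 2
Consonants: 2
Ratio = 2/2
= 1.00


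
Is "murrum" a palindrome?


Word: "murrum"
Reversed: "murrum"
Forward == Backward? murrum == murrum
Palindrome = Yes


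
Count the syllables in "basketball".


Word: "basketball"
Syllable breakdown: bas / ket / ball
Counting: 3 parts
= 3 syllables


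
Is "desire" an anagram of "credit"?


Word 1: "credit" → sorted: cdeirt
Word 2: "desire" → sorted: deeirs
Same letters? cdeirt != deeirs
Anagram = No


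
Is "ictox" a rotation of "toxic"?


Word: "toxic", Candidate: "ictox"
Method: check if candidate is substring of word+word
"toxictoxic" contains "ictox"? Yes
Is rotation = Yes


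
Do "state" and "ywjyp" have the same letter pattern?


Pattern of "state": [0, 1, 2, 1, 3]
Pattern of "ywjyp": [0, 1, 2, 0, 3]
Patterns do not match
Same pattern = No


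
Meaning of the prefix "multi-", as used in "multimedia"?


Prefix: multi-
Example: multimedia (multi- + media)
Meaning = many


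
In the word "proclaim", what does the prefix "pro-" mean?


Prefix: pro-
As in: proclaim -> pro- + claim
Meaning = forward / in favor of


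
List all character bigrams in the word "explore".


Word: "explore" (length 7)
Number of bigrams = 7 - 2 + 1 = 6
  Position 0: "ex"
  Position 1: "xp"
  Position 2: "pl"
  Position 3: "lo"
  Position 4: "or"
  Position 5: "re"
Bigrams = "ex", "xp", "pl", "lo", "or", "re"


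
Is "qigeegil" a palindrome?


Word: "qigeegil"
Reversed: "ligeegiq"
Forward == Backward? qigeegil != ligeegiq
Palindrome = No


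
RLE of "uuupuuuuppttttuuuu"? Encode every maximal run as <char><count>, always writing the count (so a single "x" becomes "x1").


String: "uuupuuuuppttttuuuu"
Scanning for consecutive runs:
  'u' x 3
  'p' x 1
  'u' x 4
  'p' x 2
  't' x 4
  'u' x 4
RLE = "u3p1u4p2t4u4"


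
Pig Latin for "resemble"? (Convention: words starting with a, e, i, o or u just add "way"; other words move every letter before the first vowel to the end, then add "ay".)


Word: "resemble"
Starts with consonant(s) → move to end, add 'ay'
Consonant cluster: "r"
Pig Latin = "esembleray"


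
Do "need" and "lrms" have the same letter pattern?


Pattern of "need": [0, 1, 1, 2]
Pattern of "lrms": [0, 1, 2, 3]
Patterns do not match
Same pattern = No


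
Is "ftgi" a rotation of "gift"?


Word: "gift", Candidate: "ftgi"
Method: check if candidate is substring of word+word
"giftgift" contains "ftgi"? Yes
Is rotation = Yes


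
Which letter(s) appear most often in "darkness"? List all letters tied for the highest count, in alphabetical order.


Word: "darkness"
Letter counts:
  'a': 1
  'd': 1
  'e': 1
  'k': 1
  'n': 1
  'r': 1
  's': 2
Maximum count = 2
Most frequent = 's' (2 times each)


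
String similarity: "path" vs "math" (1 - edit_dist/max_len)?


Word 1: "path" (length 4)
Word 2: "math" (length 4)
One optimal edit sequence:
  1. substitute 'p' -> 'm'  (+1)
  2. keep 'a'
  3. keep 't'
  4. keep 'h'
Edit distance = 1
Max length = max(4, 4) = 4
Similarity = 1 - 1/4
= 0.7500


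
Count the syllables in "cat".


Word: "cat"
Syllable breakdown: cat
Counting: 1 part
= 1 syllable


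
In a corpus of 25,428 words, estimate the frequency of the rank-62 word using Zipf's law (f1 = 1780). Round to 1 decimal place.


Zipf's law: f(r) = f(1) / r
f(1) = 1780
f(62) = 1780 / 62
= 28.7 occurrences


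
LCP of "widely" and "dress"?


Word 1: "widely"
Word 2: "dress"
Comparing from start:
  Pos 0: 'w' != 'd' (stop)
LCP = "" (length 0)


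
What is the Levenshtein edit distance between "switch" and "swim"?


Word 1: "switch" (length 6)
Word 2: "swim" (length 4)
One optimal edit sequence (insert/delete/substitute each cost 1):
  1. keep 's'
  2. keep 'w'
  3. keep 'i'
  4. delete 't'  (+1)
  5. delete 'c'  (+1)
  6. substitute 'h' -> 'm'  (+1)
Total edit operations: 3
Edit distance = 3


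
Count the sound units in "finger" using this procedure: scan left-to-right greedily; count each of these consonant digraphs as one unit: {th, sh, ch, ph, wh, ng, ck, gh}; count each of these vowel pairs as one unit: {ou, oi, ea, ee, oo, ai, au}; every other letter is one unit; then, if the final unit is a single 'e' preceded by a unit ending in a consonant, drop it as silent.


Word: "finger" (6 letters)
Left-to-right scan:
  (1) 'f' (letter)
  (2) 'i' (letter)
  (3) 'ng' (digraph)
  (4) 'e' (letter)
  (5) 'r' (letter)
Units from scan: 5
Sound units = 5 units


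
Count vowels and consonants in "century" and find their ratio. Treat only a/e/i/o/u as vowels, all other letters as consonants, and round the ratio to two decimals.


Word: "century"
Vowels (a,e,i,o,u): 2
Consonants: 5
Ratio = 2/5
= 0.40


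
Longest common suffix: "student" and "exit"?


Word 1: "student"
Word 2: "exit"
Comparing from end:
  Pos -1: 't' == 't'
  Pos -2: 'n' != 'i' (stop)
LCS = "t" (length 1)


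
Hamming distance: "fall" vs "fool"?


Comparing character by character (same length = 4):
  Pos 0: 'f' vs 'f' =
  Pos 1: 'a' vs 'o' !=
  Pos 2: 'l' vs 'o' !=
  Pos 3: 'l' vs 'l' =
Hamming distance = 2


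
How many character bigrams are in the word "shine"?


Word: "shine" (length 5)
Number of 2-grams = length - 2 + 1 = 5 - 2 + 1
= 4


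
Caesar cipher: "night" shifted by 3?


Word: "night"
Shift: 3
Each letter → (letter + shift) mod 26:
  'n' (13) + 3 = 16 → 'q'
  'i' (8) + 3 = 11 → 'l'
  'g' (6) + 3 = 9 → 'j'
  'h' (7) + 3 = 10 → 'k'
  't' (19) + 3 = 22 → 'w'
Result = "qljkw"


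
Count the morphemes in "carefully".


Word: "carefully"
Morphemes: care + -ful + -ly
Each morpheme carries meaning
= 3 morphemes


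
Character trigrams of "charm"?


Word: "charm" (length 5)
Number of trigrams = 5 - 3 + 1 = 3
  Position 0: "cha"
  Position 1: "har"
  Position 2: "arm"
Trigrams = "cha", "har", "arm"


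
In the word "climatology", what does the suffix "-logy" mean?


Suffix: -logy
Example: climatology (climate + -logy, with a spelling change)
Meaning = study of


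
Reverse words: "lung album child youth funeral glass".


Original: "lung album child youth funeral glass"
Words (1..n): lung | album | child | youth | funeral | glass
Reversed (n..1): glass | funeral | youth | child | album | lung
Result = "glass funeral youth child album lung"


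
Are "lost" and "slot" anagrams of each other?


Word 1: "lost" → sorted: lost
Word 2: "slot" → sorted: lost
Same letters? lost == lost
Anagram = Yes


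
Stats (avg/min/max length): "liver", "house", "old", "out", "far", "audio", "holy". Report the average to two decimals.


Lengths: "liver"=5, "house"=5, "old"=3, "out"=3, "far"=3, "audio"=5, "holy"=4
Sum = 28, Count = 7
Average = 28/7 = 4.00
= avg=4.00, min=3, max=5


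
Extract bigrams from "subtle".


Word: "subtle" (length 6)
Number of bigrams = 6 - 2 + 1 = 5
  Position 0: "su"
  Position 1: "ub"
  Position 2: "bt"
  Position 3: "tl"
  Position 4: "le"
Bigrams = "su", "ub", "bt", "tl", "le"


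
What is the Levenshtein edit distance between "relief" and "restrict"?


Word 1: "relief" (length 6)
Word 2: "restrict" (length 8)
One optimal edit sequence (insert/delete/substitute each cost 1):
  1. keep 'r'
  2. keep 'e'
  3. insert 's'  (+1)
  4. insert 't'  (+1)
  5. substitute 'l' -> 'r'  (+1)
  6. keep 'i'
  7. substitute 'e' -> 'c'  (+1)
  8. substitute 'f' -> 't'  (+1)
Total edit operations: 5
Edit distance = 5


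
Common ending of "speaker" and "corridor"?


Word 1: "speaker"
Word 2: "corridor"
Comparing from end:
  Pos -1: 'r' == 'r'
  Pos -2: 'e' != 'o' (stop)
LCS = "r" (length 1)


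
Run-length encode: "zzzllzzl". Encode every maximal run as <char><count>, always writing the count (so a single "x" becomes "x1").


String: "zzzllzzl"
Scanning for consecutive runs:
  'z' x 3
  'l' x 2
  'z' x 2
  'l' x 1
RLE = "z3l2z2l1"


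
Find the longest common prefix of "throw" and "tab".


Word 1: "throw"
Word 2: "tab"
Comparing from start:
  Pos 0: 't' == 't'
  Pos 1: 'h' != 'a' (stop)
LCP = "t" (length 1)


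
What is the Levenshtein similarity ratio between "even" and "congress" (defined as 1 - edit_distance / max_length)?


Word 1: "even" (length 4)
Word 2: "congress" (length 8)
One optimal edit sequence:
  1. insert 'c'  (+1)
  2. insert 'o'  (+1)
  3. insert 'n'  (+1)
  4. substitute 'e' -> 'g'  (+1)
  5. substitute 'v' -> 'r'  (+1)
  6. keep 'e'
  7. insert 's'  (+1)
  8. substitute 'n' -> 's'  (+1)
Edit distance = 7
Max length = max(4, 8) = 8
Similarity = 1 - 7/8
= 0.1250


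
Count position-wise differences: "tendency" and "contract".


Comparing character by character (same length = 8):
  Pos 0: 't' vs 'c' !=
  Pos 1: 'e' vs 'o' !=
  Pos 2: 'n' vs 'n' =
  Pos 3: 'd' vs 't' !=
  Pos 4: 'e' vs 'r' !=
  Pos 5: 'n' vs 'a' !=
  Pos 6: 'c' vs 'c' =
  Pos 7: 'y' vs 't' !=
Hamming distance = 6


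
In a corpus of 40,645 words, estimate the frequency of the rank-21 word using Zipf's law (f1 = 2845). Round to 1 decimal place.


Zipf's law: f(r) = f(1) / r
f(1) = 2845
f(21) = 2845 / 21
= 135.5 occurrences


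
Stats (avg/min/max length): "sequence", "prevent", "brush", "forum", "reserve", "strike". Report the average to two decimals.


Lengths: "sequence"=8, "prevent"=7, "brush"=5, "forum"=5, "reserve"=7, "strike"=6
Sum = 38, Count = 6
Average = 38/6 = 6.33
= avg=6.33, min=5, max=8


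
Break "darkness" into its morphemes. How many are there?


Word: "darkness"
Morphemes: dark + -ness
Each morpheme carries meaning
= 2 morphemes


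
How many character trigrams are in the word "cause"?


Word: "cause" (length 5)
Number of 3-grams = length - 3 + 1 = 5 - 3 + 1
= 3


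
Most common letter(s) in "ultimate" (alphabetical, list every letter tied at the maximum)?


Word: "ultimate"
Letter counts:
  'a': 1
  'e': 1
  'i': 1
  'l': 1
  'm': 1
  't': 2
  'u': 1
Maximum count = 2
Most frequent = 't' (2 times each)


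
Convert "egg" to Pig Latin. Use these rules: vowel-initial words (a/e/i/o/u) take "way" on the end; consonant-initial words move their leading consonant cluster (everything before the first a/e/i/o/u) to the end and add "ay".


Word: "egg"
Starts with vowel → add 'way'
Pig Latin = "eggway"


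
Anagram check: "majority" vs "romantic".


Word 1: "majority" → sorted: aijmorty
Word 2: "romantic" → sorted: acimnort
Same letters? aijmorty != acimnort
Anagram = No


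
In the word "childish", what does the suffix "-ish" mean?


Suffix: -ish
As in: childish -> child + -ish
Meaning = somewhat / having the qualities of


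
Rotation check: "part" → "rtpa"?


Word: "part", Candidate: "rtpa"
Method: check if candidate is substring of word+word
"partpart" contains "rtpa"? Yes
Is rotation = Yes


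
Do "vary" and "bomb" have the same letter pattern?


Pattern of "vary": [0, 1, 2, 3]
Pattern of "bomb": [0, 1, 2, 0]
Patterns do not match
Same pattern = No


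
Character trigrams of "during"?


Word: "during" (length 6)
Number of trigrams = 6 - 3 + 1 = 4
  Position 0: "dur"
  Position 1: "uri"
  Position 2: "rin"
  Position 3: "ing"
Trigrams = "dur", "uri", "rin", "ing"


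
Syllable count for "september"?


Word: "september"
Syllable breakdown: sep / tem / ber
Counting: 3 parts
= 3 syllables


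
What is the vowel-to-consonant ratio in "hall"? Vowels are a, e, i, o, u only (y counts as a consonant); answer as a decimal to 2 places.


Word: "hall"
Vowels (a,e,i,o,u): 1
Consonants: 3
Ratio = 1/3
= 0.33


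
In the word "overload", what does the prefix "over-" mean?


Prefix: over-
Example: overload (over- + load)
Meaning = excessive


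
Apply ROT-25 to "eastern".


Word: "eastern"
Shift: 25
Each letter → (letter + shift) mod 26:
  'e' (4) + 25 = 3 → 'd'
  'a' (0) + 25 = 25 → 'z'
  's' (18) + 25 = 17 → 'r'
  't' (19) + 25 = 18 → 's'
  'e' (4) + 25 = 3 → 'd'
  'r' (17) + 25 = 16 → 'q'
  'n' (13) + 25 = 12 → 'm'
Result = "dzrsdqm"


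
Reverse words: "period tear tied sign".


Original: "period tear tied sign"
Words (1..n): period | tear | tied | sign
Reversed (n..1): sign | tied | tear | period
Result = "sign tied tear period"


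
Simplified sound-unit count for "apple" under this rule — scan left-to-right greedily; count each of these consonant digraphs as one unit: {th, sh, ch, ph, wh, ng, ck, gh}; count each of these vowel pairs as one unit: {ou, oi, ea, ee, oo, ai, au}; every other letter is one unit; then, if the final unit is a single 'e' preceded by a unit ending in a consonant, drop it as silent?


Word: "apple" (5 letters)
Left-to-right scan:
  (1) 'a' (letter)
  (2) 'p' (letter)
  (3) 'p' (letter)
  (4) 'l' (letter)
  (5) 'e' (letter)
Units from scan: 5
Final unit is 'e' after a consonant -> drop as silent (-1)
Sound units = 4 units


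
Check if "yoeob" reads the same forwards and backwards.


Word: "yoeob"
Reversed: "boeoy"
Forward == Backward? yoeob != boeoy
Palindrome = No


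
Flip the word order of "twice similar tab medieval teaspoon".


Original: "twice similar tab medieval teaspoon"
Words (1..n): twice | similar | tab | medieval | teaspoon
Reversed (n..1): teaspoon | medieval | tab | similar | twice
Result = "teaspoon medieval tab similar twice"


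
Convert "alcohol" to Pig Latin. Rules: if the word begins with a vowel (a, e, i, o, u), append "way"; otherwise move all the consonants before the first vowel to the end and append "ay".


Word: "alcohol"
Starts with vowel → add 'way'
Pig Latin = "alcoholway"


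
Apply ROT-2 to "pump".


Word: "pump"
Shift: 2
Each letter → (letter + shift) mod 26:
  'p' (15) + 2 = 17 → 'r'
  'u' (20) + 2 = 22 → 'w'
  'm' (12) + 2 = 14 → 'o'
  'p' (15) + 2 = 17 → 'r'
Result = "rwor"


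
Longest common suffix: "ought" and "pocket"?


Word 1: "ought"
Word 2: "pocket"
Comparing from end:
  Pos -1: 't' == 't'
  Pos -2: 'h' != 'e' (stop)
LCS = "t" (length 1)


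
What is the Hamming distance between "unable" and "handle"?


Comparing character by character (same length = 6):
  Pos 0: 'u' vs 'h' !=
  Pos 1: 'n' vs 'a' !=
  Pos 2: 'a' vs 'n' !=
  Pos 3: 'b' vs 'd' !=
  Pos 4: 'l' vs 'l' =
  Pos 5: 'e' vs 'e' =
Hamming distance = 4


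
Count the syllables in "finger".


Word: "finger"
Syllable breakdown: fin · ger
Counting: 2 parts
= 2 syllables


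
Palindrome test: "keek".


Word: "keek"
Reversed: "keek"
Forward == Backward? keek == keek
Palindrome = Yes


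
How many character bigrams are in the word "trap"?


Word: "trap" (length 4)
Number of 2-grams = length - 2 + 1 = 4 - 2 + 1
= 3


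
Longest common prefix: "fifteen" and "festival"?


Word 1: "fifteen"
Word 2: "festival"
Comparing from start:
  Pos 0: 'f' == 'f'
  Pos 1: 'i' != 'e' (stop)
LCP = "f" (length 1)


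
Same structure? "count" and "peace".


Pattern of "count": [0, 1, 2, 3, 4]
Pattern of "peace": [0, 1, 2, 3, 1]
Patterns do not match
Same pattern = No


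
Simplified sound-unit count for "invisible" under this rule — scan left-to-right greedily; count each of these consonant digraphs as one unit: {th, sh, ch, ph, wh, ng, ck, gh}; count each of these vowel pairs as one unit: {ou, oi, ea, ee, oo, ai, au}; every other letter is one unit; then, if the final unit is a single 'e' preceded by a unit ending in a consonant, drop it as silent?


Word: "invisible" (9 letters)
Left-to-right scan:
  1. 'i' (letter)
  2. 'n' (letter)
  3. 'v' (letter)
  4. 'i' (letter)
  5. 's' (letter)
  6. 'i' (letter)
  7. 'b' (letter)
  8. 'l' (letter)
  9. 'e' (letter)
Units from scan: 9
Final unit is 'e' after a consonant -> drop as silent (-1)
Sound units = 8 units


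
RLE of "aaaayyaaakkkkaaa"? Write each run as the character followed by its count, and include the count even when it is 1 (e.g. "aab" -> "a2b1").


String: "aaaayyaaakkkkaaa"
Scanning for consecutive runs:
  'a' x 4
  'y' x 2
  'a' x 3
  'k' x 4
  'a' x 3
RLE = "a4y2a3k4a3"


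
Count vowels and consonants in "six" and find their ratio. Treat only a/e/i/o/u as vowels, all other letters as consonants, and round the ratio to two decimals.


Word: "six"
Vowels (a,e,i,o,u): 1
Consonants: 2
Ratio = 1/2
= 0.50


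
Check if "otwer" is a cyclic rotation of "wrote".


Word: "wrote", Candidate: "otwer"
Method: check if candidate is substring of word+word
"wrotewrote" contains "otwer"? No
Is rotation = No


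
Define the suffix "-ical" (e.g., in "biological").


Suffix: -ical
As in: biological -> biology + -ical, with a spelling change
Meaning = relating to


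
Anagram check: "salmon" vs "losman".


Word 1: "salmon" → sorted: almnos
Word 2: "losman" → sorted: almnos
Same letters? almnos == almnos
Anagram = Yes


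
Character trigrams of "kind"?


Word: "kind" (length 4)
Number of trigrams = 4 - 3 + 1 = 2
  Position 0: "kin"
  Position 1: "ind"
Trigrams = "kin", "ind"


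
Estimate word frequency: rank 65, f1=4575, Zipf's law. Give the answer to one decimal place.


Zipf's law: f(r) = f(1) / r
f(1) = 4575
f(65) = 4575 / 65
= 70.4 occurrences


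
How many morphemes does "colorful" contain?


Word: "colorful"
Morphemes: color | -ful
Each morpheme carries meaning
= 2 morphemes


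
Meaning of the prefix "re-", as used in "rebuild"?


Prefix: re-
As in: rebuild -> re- + build
Meaning = again


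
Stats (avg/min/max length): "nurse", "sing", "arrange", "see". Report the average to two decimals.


Lengths: "nurse"=5, "sing"=4, "arrange"=7, "see"=3
Sum = 19, Count = 4
Average = 19/4 = 4.75
= avg=4.75, min=3, max=7


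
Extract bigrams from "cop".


Word: "cop" (length 3)
Number of bigrams = 3 - 2 + 1 = 2
  Position 0: "co"
  Position 1: "op"
Bigrams = "co", "op"


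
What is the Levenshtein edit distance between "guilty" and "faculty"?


Word 1: "guilty" (length 6)
Word 2: "faculty" (length 7)
One optimal edit sequence (insert/delete/substitute each cost 1):
  1. insert 'f'  (+1)
  2. substitute 'g' -> 'a'  (+1)
  3. substitute 'u' -> 'c'  (+1)
  4. substitute 'i' -> 'u'  (+1)
  5. keep 'l'
  6. keep 't'
  7. keep 'y'
Total edit operations: 4
Edit distance = 4


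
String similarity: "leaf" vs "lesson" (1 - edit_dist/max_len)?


Word 1: "leaf" (length 4)
Word 2: "lesson" (length 6)
One optimal edit sequence:
  1. keep 'l'
  2. keep 'e'
  3. insert 's'  (+1)
  4. insert 's'  (+1)
  5. substitute 'a' -> 'o'  (+1)
  6. substitute 'f' -> 'n'  (+1)
Edit distance = 4
Max length = max(4, 6) = 6
Similarity = 1 - 4/6
= 0.3333


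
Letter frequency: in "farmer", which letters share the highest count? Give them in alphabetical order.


Word: "farmer"
Letter counts:
  'a': 1
  'e': 1
  'f': 1
  'm': 1
  'r': 2
Maximum count = 2
Most frequent = 'r' (2 times each)


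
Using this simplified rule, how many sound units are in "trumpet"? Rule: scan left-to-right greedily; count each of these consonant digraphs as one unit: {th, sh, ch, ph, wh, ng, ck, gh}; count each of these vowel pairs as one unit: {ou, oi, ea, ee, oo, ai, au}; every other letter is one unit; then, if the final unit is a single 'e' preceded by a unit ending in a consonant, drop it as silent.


Word: "trumpet" (7 letters)
Left-to-right scan:
  [1] 't' (letter)
  [2] 'r' (letter)
  [3] 'u' (letter)
  [4] 'm' (letter)
  [5] 'p' (letter)
  [6] 'e' (letter)
  [7] 't' (letter)
Units from scan: 7
Sound units = 7 units


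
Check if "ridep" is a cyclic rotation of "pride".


Word: "pride", Candidate: "ridep"
Method: check if candidate is substring of word+word
"pridepride" contains "ridep"? Yes
Is rotation = Yes


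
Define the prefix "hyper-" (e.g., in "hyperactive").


Prefix: hyper-
Example: hyperactive = hyper- + active
Meaning = over / excessive


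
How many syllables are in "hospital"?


Word: "hospital"
Syllable breakdown: hos · pi · tal
Counting: 3 parts
= 3 syllables


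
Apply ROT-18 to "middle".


Word: "middle"
Shift: 18
Each letter → (letter + shift) mod 26:
  'm' (12) + 18 = 4 → 'e'
  'i' (8) + 18 = 0 → 'a'
  'd' (3) + 18 = 21 → 'v'
  'd' (3) + 18 = 21 → 'v'
  'l' (11) + 18 = 3 → 'd'
  'e' (4) + 18 = 22 → 'w'
Result = "eavvdw"


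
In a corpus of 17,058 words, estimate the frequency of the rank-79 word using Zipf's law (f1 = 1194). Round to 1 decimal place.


Zipf's law: f(r) = f(1) / r
f(1) = 1194
f(79) = 1194 / 79
= 15.1 occurrences


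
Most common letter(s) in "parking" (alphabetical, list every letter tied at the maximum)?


Word: "parking"
Letter counts:
  'a': 1
  'g': 1
  'i': 1
  'k': 1
  'n': 1
  'p': 1
  'r': 1
Maximum count = 1
Most frequent = 'a', 'g', 'i', 'k', 'n', 'p', 'r' (1 time each)


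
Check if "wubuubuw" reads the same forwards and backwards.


Word: "wubuubuw"
Reversed: "wubuubuw"
Forward == Backward? wubuubuw == wubuubuw
Palindrome = Yes


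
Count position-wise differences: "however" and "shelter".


Comparing character by character (same length = 7):
  Pos 0: 'h' vs 's' !=
  Pos 1: 'o' vs 'h' !=
  Pos 2: 'w' vs 'e' !=
  Pos 3: 'e' vs 'l' !=
  Pos 4: 'v' vs 't' !=
  Pos 5: 'e' vs 'e' =
  Pos 6: 'r' vs 'r' =
Hamming distance = 5


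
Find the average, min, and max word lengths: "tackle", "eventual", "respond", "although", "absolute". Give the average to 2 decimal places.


Lengths: "tackle"=6, "eventual"=8, "respond"=7, "although"=8, "absolute"=8
Sum = 37, Count = 5
Average = 37/5 = 7.40
= avg=7.40, min=6, max=8


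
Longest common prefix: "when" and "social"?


Word 1: "when"
Word 2: "social"
Comparing from start:
  Pos 0: 'w' != 's' (stop)
LCP = "" (length 0)


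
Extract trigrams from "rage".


Word: "rage" (length 4)
Number of trigrams = 4 - 3 + 1 = 2
  Position 0: "rag"
  Position 1: "age"
Trigrams = "rag", "age"


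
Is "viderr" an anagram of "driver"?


Word 1: "driver" → sorted: deirrv
Word 2: "viderr" → sorted: deirrv
Same letters? deirrv == deirrv
Anagram = Yes


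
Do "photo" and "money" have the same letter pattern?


Pattern of "photo": [0, 1, 2, 3, 2]
Pattern of "money": [0, 1, 2, 3, 4]
Patterns do not match
Same pattern = No


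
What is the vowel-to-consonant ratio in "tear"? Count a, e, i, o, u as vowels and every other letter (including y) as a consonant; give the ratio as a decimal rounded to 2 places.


Word: "tear"
Vowels (a,e,i,o,u): 2
Consonants: 2
Ratio = 2/2
= 1.00


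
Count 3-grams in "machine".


Word: "machine" (length 7)
Number of 3-grams = length - 3 + 1 = 7 - 3 + 1
= 5


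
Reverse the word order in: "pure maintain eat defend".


Original: "pure maintain eat defend"
Words (1..n): pure | maintain | eat | defend
Reversed (n..1): defend | eat | maintain | pure
Result = "defend eat maintain pure"


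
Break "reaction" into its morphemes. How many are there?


Word: "reaction"
Morphemes: re- + act + -ion
Each morpheme carries meaning
= 3 morphemes


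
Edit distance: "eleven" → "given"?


Word 1: "eleven" (length 6)
Word 2: "given" (length 5)
One optimal edit sequence (insert/delete/substitute each cost 1):
  1. delete 'e'  (+1)
  2. substitute 'l' -> 'g'  (+1)
  3. substitute 'e' -> 'i'  (+1)
  4. keep 'v'
  5. keep 'e'
  6. keep 'n'
Total edit operations: 3
Edit distance = 3


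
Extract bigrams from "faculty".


Word: "faculty" (length 7)
Number of bigrams = 7 - 2 + 1 = 6
  Position 0: "fa"
  Position 1: "ac"
  Position 2: "cu"
  Position 3: "ul"
  Position 4: "lt"
  Position 5: "ty"
Bigrams = "fa", "ac", "cu", "ul", "lt", "ty"


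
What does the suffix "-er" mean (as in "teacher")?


Suffix: -er
As in: teacher -> teach + -er
Meaning = one who / more


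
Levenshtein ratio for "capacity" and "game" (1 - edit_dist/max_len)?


Word 1: "capacity" (length 8)
Word 2: "game" (length 4)
One optimal edit sequence:
  1. delete 'c'  (+1)
  2. delete 'a'  (+1)
  3. substitute 'p' -> 'g'  (+1)
  4. keep 'a'
  5. delete 'c'  (+1)
  6. delete 'i'  (+1)
  7. substitute 't' -> 'm'  (+1)
  8. substitute 'y' -> 'e'  (+1)
Edit distance = 7
Max length = max(8, 4) = 8
Similarity = 1 - 7/8
= 0.1250


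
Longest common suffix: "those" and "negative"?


Word 1: "those"
Word 2: "negative"
Comparing from end:
  Pos -1: 'e' == 'e'
  Pos -2: 's' != 'v' (stop)
LCS = "e" (length 1)


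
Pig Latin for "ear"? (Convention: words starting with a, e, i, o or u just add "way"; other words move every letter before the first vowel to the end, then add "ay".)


Word: "ear"
Starts with vowel → add 'way'
Pig Latin = "earway"


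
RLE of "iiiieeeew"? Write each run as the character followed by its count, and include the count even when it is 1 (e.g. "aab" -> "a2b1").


String: "iiiieeeew"
Scanning for consecutive runs:
  'i' x 4
  'e' x 4
  'w' x 1
RLE = "i4e4w1"


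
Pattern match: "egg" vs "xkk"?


Pattern of "egg": [0, 1, 1]
Pattern of "xkk": [0, 1, 1]
Patterns match
Same pattern = Yes


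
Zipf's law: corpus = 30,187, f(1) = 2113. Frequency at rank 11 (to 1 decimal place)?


Zipf's law: f(r) = f(1) / r
f(1) = 2113
f(11) = 2113 / 11
= 192.1 occurrences


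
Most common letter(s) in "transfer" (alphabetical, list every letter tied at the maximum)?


Word: "transfer"
Letter counts:
  'a': 1
  'e': 1
  'f': 1
  'n': 1
  'r': 2
  's': 1
  't': 1
Maximum count = 2
Most frequent = 'r' (2 times each)


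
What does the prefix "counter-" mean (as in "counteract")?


Prefix: counter-
As in: counteract -> counter- + act
Meaning = against / opposite


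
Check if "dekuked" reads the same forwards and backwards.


Word: "dekuked"
Reversed: "dekuked"
Forward == Backward? dekuked == dekuked
Palindrome = Yes


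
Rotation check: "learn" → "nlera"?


Word: "learn", Candidate: "nlera"
Method: check if candidate is substring of word+word
"learnlearn" contains "nlera"? No
Is rotation = No


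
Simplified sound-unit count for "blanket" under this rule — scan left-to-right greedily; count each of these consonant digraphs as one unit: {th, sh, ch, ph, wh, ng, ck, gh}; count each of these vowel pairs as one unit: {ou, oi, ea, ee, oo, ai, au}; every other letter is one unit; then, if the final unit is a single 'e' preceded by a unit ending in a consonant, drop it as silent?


Word: "blanket" (7 letters)
Left-to-right scan:
  1. 'b' (letter)
  2. 'l' (letter)
  3. 'a' (letter)
  4. 'n' (letter)
  5. 'k' (letter)
  6. 'e' (letter)
  7. 't' (letter)
Units from scan: 7
Sound units = 7 units


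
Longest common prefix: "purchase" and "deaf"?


Word 1: "purchase"
Word 2: "deaf"
Comparing from start:
  Pos 0: 'p' != 'd' (stop)
LCP = "" (length 0)


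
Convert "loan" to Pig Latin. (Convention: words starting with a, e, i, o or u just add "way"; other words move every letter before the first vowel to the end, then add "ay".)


Word: "loan"
Starts with consonant(s) → move to end, add 'ay'
Consonant cluster: "l"
Pig Latin = "oanlay"


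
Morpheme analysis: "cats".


Word: "cats"
Morphemes: cat + -s
Each morpheme carries meaning
= 2 morphemes


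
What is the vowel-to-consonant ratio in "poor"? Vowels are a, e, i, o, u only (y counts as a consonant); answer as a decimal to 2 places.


Word: "poor"
Vowels (a,e,i,o,u): 2
Consonants: 2
Ratio = 2/2
= 1.00


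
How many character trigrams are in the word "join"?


Word: "join" (length 4)
Number of 3-grams = length - 3 + 1 = 4 - 3 + 1
= 2


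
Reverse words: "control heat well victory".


Original: "control heat well victory"
Words (1..n): control | heat | well | victory
Reversed (n..1): victory | well | heat | control
Result = "victory well heat control"


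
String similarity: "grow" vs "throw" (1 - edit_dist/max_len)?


Word 1: "grow" (length 4)
Word 2: "throw" (length 5)
One optimal edit sequence:
  1. insert 't'  (+1)
  2. substitute 'g' -> 'h'  (+1)
  3. keep 'r'
  4. keep 'o'
  5. keep 'w'
Edit distance = 2
Max length = max(4, 5) = 5
Similarity = 1 - 2/5
= 0.6000


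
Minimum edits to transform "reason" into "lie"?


Word 1: "reason" (length 6)
Word 2: "lie" (length 3)
One optimal edit sequence (insert/delete/substitute each cost 1):
  1. delete 'r'  (+1)
  2. delete 'e'  (+1)
  3. delete 'a'  (+1)
  4. substitute 's' -> 'l'  (+1)
  5. substitute 'o' -> 'i'  (+1)
  6. substitute 'n' -> 'e'  (+1)
Total edit operations: 6
Edit distance = 6


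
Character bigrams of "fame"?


Word: "fame" (length 4)
Number of bigrams = 4 - 2 + 1 = 3
  Position 0: "fa"
  Position 1: "am"
  Position 2: "me"
Bigrams = "fa", "am", "me"


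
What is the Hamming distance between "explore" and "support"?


Comparing character by character (same length = 7):
  Pos 0: 'e' vs 's' !=
  Pos 1: 'x' vs 'u' !=
  Pos 2: 'p' vs 'p' =
  Pos 3: 'l' vs 'p' !=
  Pos 4: 'o' vs 'o' =
  Pos 5: 'r' vs 'r' =
  Pos 6: 'e' vs 't' !=
Hamming distance = 4
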